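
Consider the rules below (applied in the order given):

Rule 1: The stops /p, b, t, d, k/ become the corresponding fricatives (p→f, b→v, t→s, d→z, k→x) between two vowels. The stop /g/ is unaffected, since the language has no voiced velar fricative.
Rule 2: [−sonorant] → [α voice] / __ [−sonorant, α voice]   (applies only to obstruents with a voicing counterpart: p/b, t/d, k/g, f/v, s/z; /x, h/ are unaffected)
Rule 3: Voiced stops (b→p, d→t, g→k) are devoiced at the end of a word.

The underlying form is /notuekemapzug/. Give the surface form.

Rule 1 (intervocalic spirantization): /t/ is a stop between vowels /o/ and /u/, so it spirantizes to the fricative [s]. /k/ is a stop between vowels /e/ and /e/, so it spirantizes to the fricative [x]. /notuekemapzug/ → nosuexemapzug.
Rule 2 (regressive voicing assimilation): /p/ precedes the voiced obstruent /z/, so it voices to [b] by assimilation. /nosuexemapzug/ → nosuexemabzug.
Rule 3 (final devoicing): /g/ is a voiced stop in word-final position, so it devoices to [k]. /nosuexemabzug/ → nosuexemabzuk.

nosuexemabzuk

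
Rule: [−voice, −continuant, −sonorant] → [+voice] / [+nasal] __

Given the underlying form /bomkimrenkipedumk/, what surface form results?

/k/ is a voiceless stop immediately after the nasal /m/, so it voices to [g].
/k/ is a voiceless stop immediately after the nasal /n/, so it voices to [g].
/k/ is a voiceless stop immediately after the nasal /m/, so it voices to [g].
Surface form: [bomgimrengipedumg].

bomgimrengipedumg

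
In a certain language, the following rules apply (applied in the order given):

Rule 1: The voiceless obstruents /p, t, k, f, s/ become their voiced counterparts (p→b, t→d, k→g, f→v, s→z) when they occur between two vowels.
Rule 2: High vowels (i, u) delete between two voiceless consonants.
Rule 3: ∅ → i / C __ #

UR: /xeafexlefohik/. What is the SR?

xeavexlevohki

Rule 1 (intervocalic voicing): /f/ is a voiceless obstruent between vowels /a/ and /e/, so it voices to [v]. /f/ is a voiceless obstruent between vowels /e/ and /o/, so it voices to [v]. /xeafexlefohik/ → xeavexlevohik.
Rule 2 (high vowel syncope): /i/ is a high vowel flanked by voiceless consonants /h/ and /k/, so it deletes. /xeavexlevohik/ → xeavexlevohk.
Rule 3 (final i-epenthesis): the form ends in the consonant /k/, so [i] is inserted word-finally. /xeavexlevohk/ → xeavexlevohki.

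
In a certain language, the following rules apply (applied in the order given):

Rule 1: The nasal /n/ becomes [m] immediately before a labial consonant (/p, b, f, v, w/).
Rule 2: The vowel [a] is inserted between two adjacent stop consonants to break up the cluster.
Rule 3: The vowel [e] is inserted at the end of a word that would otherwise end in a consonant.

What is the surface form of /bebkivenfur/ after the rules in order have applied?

Rule 1 (nasal place assimilation): /n/ precedes the labial consonant /f/, so it assimilates in place to [m]. /bebkivenfur/ → bebkivemfur.
Rule 2 (stop-cluster a-epenthesis): /b/ and /k/ form a stop–stop cluster, so [a] is inserted between them. /bebkivemfur/ → bebakivemfur.
Rule 3 (final e-epenthesis): the form ends in the consonant /r/, so [e] is inserted word-finally. /bebakivemfur/ → bebakivemfure.

bebakivemfure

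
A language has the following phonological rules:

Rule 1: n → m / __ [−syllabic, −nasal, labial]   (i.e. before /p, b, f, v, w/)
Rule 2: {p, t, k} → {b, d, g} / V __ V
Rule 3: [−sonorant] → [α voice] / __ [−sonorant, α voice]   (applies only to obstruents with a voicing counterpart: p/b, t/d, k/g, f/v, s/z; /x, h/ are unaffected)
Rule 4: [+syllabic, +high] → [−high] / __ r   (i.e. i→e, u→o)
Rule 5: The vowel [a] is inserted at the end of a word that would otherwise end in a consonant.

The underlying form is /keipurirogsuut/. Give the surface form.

Rule 1 (nasal place assimilation): no segment meets the environment; /keipurirogsuut/ is unchanged.
Rule 2 (intervocalic voicing): /p/ is a voiceless stop between vowels /i/ and /u/, so it voices to [b]. /keipurirogsuut/ → keiburirogsuut.
Rule 3 (regressive voicing assimilation): /g/ precedes the voiceless obstruent /s/, so it devoices to [k] by assimilation. /keiburirogsuut/ → keiburiroksuut.
Rule 4 (pre-rhotic lowering): /u/ is a high vowel immediately before /r/, so it lowers to [o]. /i/ is a high vowel immediately before /r/, so it lowers to [e]. /keiburiroksuut/ → keiboreroksuut.
Rule 5 (final a-epenthesis): the form ends in the consonant /t/, so [a] is inserted word-finally. /keiboreroksuut/ → keiboreroksuuta.

keiboreroksuuta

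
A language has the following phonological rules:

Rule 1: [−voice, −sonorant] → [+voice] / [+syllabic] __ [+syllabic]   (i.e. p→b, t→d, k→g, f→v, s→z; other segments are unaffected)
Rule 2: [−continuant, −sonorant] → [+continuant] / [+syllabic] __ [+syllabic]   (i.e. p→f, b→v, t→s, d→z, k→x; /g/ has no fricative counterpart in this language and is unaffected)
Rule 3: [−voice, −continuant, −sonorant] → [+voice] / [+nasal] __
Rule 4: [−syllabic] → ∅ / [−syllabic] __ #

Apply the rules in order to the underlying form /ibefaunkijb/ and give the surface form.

ivevaungij

Rule 1 (intervocalic voicing): /f/ is a voiceless obstruent between vowels /e/ and /a/, so it voices to [v]. /ibefaunkijb/ → ibevaunkijb.
Rule 2 (intervocalic spirantization): /b/ is a stop between vowels /i/ and /e/, so it spirantizes to the fricative [v]. /ibevaunkijb/ → ivevaunkijb.
Rule 3 (post-nasal voicing): /k/ is a voiceless stop immediately after the nasal /n/, so it voices to [g]. /ivevaunkijb/ → ivevaungijb.
Rule 4 (final cluster simplification): /b/ is the second consonant of a word-final cluster /jb/, so it deletes. /ivevaungijb/ → ivevaungij.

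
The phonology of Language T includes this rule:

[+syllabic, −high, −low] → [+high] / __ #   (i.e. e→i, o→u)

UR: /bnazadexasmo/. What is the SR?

bnazadexasmu

/o/ is a mid vowel in word-final position, so it raises to [u].
Surface form: [bnazadexasmu].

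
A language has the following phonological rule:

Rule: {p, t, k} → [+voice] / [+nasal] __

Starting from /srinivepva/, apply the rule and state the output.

No segment of /srinivepva/ meets the structural description of the rule, so the form surfaces unchanged.

srinivepva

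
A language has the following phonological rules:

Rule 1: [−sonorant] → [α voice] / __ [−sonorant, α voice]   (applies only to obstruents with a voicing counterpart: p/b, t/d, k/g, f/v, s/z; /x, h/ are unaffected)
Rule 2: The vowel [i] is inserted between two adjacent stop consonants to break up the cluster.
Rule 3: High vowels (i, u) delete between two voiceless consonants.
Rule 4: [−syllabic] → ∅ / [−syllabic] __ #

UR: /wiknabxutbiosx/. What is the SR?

wiknapxudibios

Rule 1 (regressive voicing assimilation): /b/ precedes the voiceless obstruent /x/, so it devoices to [p] by assimilation. /t/ precedes the voiced obstruent /b/, so it voices to [d] by assimilation. /wiknabxutbiosx/ → wiknapxudbiosx.
Rule 2 (stop-cluster i-epenthesis): /d/ and /b/ form a stop–stop cluster, so [i] is inserted between them. /wiknapxudbiosx/ → wiknapxudibiosx.
Rule 3 (high vowel syncope): no segment meets the environment; /wiknapxudibiosx/ is unchanged.
Rule 4 (final cluster simplification): /x/ is the second consonant of a word-final cluster /sx/, so it deletes. /wiknapxudibiosx/ → wiknapxudibios.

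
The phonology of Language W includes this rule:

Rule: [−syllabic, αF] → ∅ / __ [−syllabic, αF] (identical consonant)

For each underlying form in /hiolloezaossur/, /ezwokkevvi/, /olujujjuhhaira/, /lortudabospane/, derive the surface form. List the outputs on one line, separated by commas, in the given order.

/hiolloezaossur/: /ll/ is a geminate; the first /l/ deletes. /ss/ is a geminate; the first /s/ deletes. → [hioloezaosur].
/ezwokkevvi/: /kk/ is a geminate; the first /k/ deletes. /vv/ is a geminate; the first /v/ deletes. → [ezwokevi].
/olujujjuhhaira/: /jj/ is a geminate; the first /j/ deletes. /hh/ is a geminate; the first /h/ deletes. → [olujujuhaira].
/lortudabospane/: the rule's environment is not met; surfaces unchanged as [lortudabospane].

hioloezaosur, ezwokevi, olujujuhaira, lortudabospane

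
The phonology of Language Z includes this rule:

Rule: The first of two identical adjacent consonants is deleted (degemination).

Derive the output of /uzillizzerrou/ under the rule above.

uzilizerou

/ll/ is a geminate; the first /l/ deletes.
/zz/ is a geminate; the first /z/ deletes.
/rr/ is a geminate; the first /r/ deletes.
Surface form: [uzilizerou].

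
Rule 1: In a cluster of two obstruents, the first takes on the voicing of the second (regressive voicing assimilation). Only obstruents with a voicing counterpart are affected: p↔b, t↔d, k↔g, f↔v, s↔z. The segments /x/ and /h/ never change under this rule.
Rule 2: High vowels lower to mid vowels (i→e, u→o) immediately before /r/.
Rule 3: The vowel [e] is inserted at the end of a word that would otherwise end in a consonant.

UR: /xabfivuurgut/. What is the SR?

Rule 1 (regressive voicing assimilation): /b/ precedes the voiceless obstruent /f/, so it devoices to [p] by assimilation. /xabfivuurgut/ → xapfivuurgut.
Rule 2 (pre-rhotic lowering): /u/ is a high vowel immediately before /r/, so it lowers to [o]. /xapfivuurgut/ → xapfivuorgut.
Rule 3 (final e-epenthesis): the form ends in the consonant /t/, so [e] is inserted word-finally. /xapfivuorgut/ → xapfivuorgute.

xapfivuorgute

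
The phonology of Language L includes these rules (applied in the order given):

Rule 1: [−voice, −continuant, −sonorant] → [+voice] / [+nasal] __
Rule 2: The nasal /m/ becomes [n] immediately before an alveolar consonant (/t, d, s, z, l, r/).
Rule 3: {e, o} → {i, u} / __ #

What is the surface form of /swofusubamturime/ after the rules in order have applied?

swofusubandurimi

Rule 1 (post-nasal voicing): /t/ is a voiceless stop immediately after the nasal /m/, so it voices to [d]. /swofusubamturime/ → swofusubamdurime.
Rule 2 (nasal place assimilation): /m/ precedes the alveolar consonant /d/, so it assimilates in place to [n]. /swofusubamdurime/ → swofusubandurime.
Rule 3 (final vowel raising): /e/ is a mid vowel in word-final position, so it raises to [i]. /swofusubandurime/ → swofusubandurimi.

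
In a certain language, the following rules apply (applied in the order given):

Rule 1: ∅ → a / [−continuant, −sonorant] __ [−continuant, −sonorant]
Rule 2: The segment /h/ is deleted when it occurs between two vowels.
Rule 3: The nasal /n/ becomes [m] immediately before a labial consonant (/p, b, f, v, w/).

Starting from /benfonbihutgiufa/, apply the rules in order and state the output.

bemfombiutagiufa

Rule 1 (stop-cluster a-epenthesis): /t/ and /g/ form a stop–stop cluster, so [a] is inserted between them. /benfonbihutgiufa/ → benfonbihutagiufa.
Rule 2 (intervocalic h-deletion): /h/ occurs between vowels /i/ and /u/, so it deletes. /benfonbihutagiufa/ → benfonbiutagiufa.
Rule 3 (nasal place assimilation): /n/ precedes the labial consonant /f/, so it assimilates in place to [m]. /n/ precedes the labial consonant /b/, so it assimilates in place to [m]. /benfonbiutagiufa/ → bemfombiutagiufa.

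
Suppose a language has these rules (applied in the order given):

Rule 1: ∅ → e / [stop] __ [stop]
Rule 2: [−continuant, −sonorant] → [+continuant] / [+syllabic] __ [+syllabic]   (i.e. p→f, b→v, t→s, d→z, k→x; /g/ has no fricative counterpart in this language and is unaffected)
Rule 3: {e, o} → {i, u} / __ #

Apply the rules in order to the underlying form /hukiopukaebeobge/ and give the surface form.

Rule 1 (stop-cluster e-epenthesis): /b/ and /g/ form a stop–stop cluster, so [e] is inserted between them. /hukiopukaebeobge/ → hukiopukaebeobege.
Rule 2 (intervocalic spirantization): /k/ is a stop between vowels /u/ and /i/, so it spirantizes to the fricative [x]. /p/ is a stop between vowels /o/ and /u/, so it spirantizes to the fricative [f]. /k/ is a stop between vowels /u/ and /a/, so it spirantizes to the fricative [x]. /b/ is a stop between vowels /e/ and /e/, so it spirantizes to the fricative [v]. /b/ is a stop between vowels /o/ and /e/, so it spirantizes to the fricative [v]. /hukiopukaebeobege/ → huxiofuxaeveovege.
Rule 3 (final vowel raising): /e/ is a mid vowel in word-final position, so it raises to [i]. /huxiofuxaeveovege/ → huxiofuxaeveovegi.

huxiofuxaeveovegi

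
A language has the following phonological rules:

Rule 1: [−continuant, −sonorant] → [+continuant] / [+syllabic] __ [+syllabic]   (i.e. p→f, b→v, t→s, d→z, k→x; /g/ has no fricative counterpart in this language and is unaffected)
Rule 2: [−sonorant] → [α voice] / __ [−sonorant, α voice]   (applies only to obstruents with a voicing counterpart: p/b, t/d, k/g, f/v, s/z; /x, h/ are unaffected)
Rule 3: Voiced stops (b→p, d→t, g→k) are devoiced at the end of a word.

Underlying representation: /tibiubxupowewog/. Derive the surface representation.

Rule 1 (intervocalic spirantization): /b/ is a stop between vowels /i/ and /i/, so it spirantizes to the fricative [v]. /p/ is a stop between vowels /u/ and /o/, so it spirantizes to the fricative [f]. /tibiubxupowewog/ → tiviubxufowewog.
Rule 2 (regressive voicing assimilation): /b/ precedes the voiceless obstruent /x/, so it devoices to [p] by assimilation. /tiviubxufowewog/ → tiviupxufowewog.
Rule 3 (final devoicing): /g/ is a voiced stop in word-final position, so it devoices to [k]. /tiviupxufowewog/ → tiviupxufowewok.

tiviupxufowewok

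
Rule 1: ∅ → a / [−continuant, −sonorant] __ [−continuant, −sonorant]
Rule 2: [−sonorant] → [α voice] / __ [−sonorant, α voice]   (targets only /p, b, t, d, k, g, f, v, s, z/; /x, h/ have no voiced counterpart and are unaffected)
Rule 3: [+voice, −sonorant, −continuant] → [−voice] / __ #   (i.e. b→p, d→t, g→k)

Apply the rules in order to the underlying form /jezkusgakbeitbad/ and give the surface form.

Rule 1 (stop-cluster a-epenthesis): /k/ and /b/ form a stop–stop cluster, so [a] is inserted between them. /t/ and /b/ form a stop–stop cluster, so [a] is inserted between them. /jezkusgakbeitbad/ → jezkusgakabeitabad.
Rule 2 (regressive voicing assimilation): /z/ precedes the voiceless obstruent /k/, so it devoices to [s] by assimilation. /s/ precedes the voiced obstruent /g/, so it voices to [z] by assimilation. /jezkusgakabeitabad/ → jeskuzgakabeitabad.
Rule 3 (final devoicing): /d/ is a voiced stop in word-final position, so it devoices to [t]. /jeskuzgakabeitabad/ → jeskuzgakabeitabat.

jeskuzgakabeitabat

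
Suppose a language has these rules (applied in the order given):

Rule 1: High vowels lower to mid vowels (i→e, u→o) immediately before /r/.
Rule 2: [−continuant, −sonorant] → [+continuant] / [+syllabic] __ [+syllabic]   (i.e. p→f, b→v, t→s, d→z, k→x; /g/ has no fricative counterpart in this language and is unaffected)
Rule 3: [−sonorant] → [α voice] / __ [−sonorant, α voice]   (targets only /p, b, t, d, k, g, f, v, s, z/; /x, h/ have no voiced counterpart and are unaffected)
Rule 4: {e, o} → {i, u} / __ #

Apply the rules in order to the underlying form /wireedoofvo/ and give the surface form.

Rule 1 (pre-rhotic lowering): /i/ is a high vowel immediately before /r/, so it lowers to [e]. /wireedoofvo/ → wereedoofvo.
Rule 2 (intervocalic spirantization): /d/ is a stop between vowels /e/ and /o/, so it spirantizes to the fricative [z]. /wereedoofvo/ → wereezoofvo.
Rule 3 (regressive voicing assimilation): /f/ precedes the voiced obstruent /v/, so it voices to [v] by assimilation. /wereezoofvo/ → wereezoovvo.
Rule 4 (final vowel raising): /o/ is a mid vowel in word-final position, so it raises to [u]. /wereezoovvo/ → wereezoovvu.

wereezoovvu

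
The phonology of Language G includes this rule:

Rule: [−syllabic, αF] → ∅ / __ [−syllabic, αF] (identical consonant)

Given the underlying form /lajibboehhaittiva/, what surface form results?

/bb/ is a geminate; the first /b/ deletes.
/hh/ is a geminate; the first /h/ deletes.
/tt/ is a geminate; the first /t/ deletes.
The other instances of /l/, /j/, /b/, /h/, /t/, /v/ do not occur in the required environment and remain unchanged.
Surface form: [lajiboehaitiva].

lajiboehaitiva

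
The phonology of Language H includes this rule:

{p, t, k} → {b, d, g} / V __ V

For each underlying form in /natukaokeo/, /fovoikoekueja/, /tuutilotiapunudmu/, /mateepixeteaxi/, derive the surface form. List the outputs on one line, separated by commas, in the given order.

/natukaokeo/: /t/ is a voiceless stop between vowels /a/ and /u/, so it voices to [d]. /k/ is a voiceless stop between vowels /u/ and /a/, so it voices to [g]. /k/ is a voiceless stop between vowels /o/ and /e/, so it voices to [g]. → [nadugaogeo].
/fovoikoekueja/: /k/ is a voiceless stop between vowels /i/ and /o/, so it voices to [g]. /k/ is a voiceless stop between vowels /e/ and /u/, so it voices to [g]. → [fovoigoegueja].
/tuutilotiapunudmu/: /t/ is a voiceless stop between vowels /u/ and /i/, so it voices to [d]. /t/ is a voiceless stop between vowels /o/ and /i/, so it voices to [d]. /p/ is a voiceless stop between vowels /a/ and /u/, so it voices to [b]. → [tuudilodiabunudmu].
/mateepixeteaxi/: /t/ is a voiceless stop between vowels /a/ and /e/, so it voices to [d]. /p/ is a voiceless stop between vowels /e/ and /i/, so it voices to [b]. /t/ is a voiceless stop between vowels /e/ and /e/, so it voices to [d]. → [madeebixedeaxi].

nadugaogeo, fovoigoegueja, tuudilodiabunudmu, madeebixedeaxi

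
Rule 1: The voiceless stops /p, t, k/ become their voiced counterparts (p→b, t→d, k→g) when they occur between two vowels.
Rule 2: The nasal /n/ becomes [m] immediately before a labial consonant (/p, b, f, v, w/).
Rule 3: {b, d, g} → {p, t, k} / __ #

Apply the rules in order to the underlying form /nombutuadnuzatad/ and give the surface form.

nombuduadnuzadat

Rule 1 (intervocalic voicing): /t/ is a voiceless stop between vowels /u/ and /u/, so it voices to [d]. /t/ is a voiceless stop between vowels /a/ and /a/, so it voices to [d]. /nombutuadnuzatad/ → nombuduadnuzadad.
Rule 2 (nasal place assimilation): no segment meets the environment; /nombuduadnuzadad/ is unchanged.
Rule 3 (final devoicing): /d/ is a voiced stop in word-final position, so it devoices to [t]. /nombuduadnuzadad/ → nombuduadnuzadat.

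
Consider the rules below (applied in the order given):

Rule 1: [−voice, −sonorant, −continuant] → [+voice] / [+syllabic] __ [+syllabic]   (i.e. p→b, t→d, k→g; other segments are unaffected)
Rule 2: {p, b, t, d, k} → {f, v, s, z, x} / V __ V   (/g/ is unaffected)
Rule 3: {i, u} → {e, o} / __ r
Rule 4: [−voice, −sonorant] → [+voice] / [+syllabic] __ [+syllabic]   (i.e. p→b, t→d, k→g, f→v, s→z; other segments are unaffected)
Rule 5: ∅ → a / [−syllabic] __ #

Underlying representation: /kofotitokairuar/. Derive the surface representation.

Rule 1 (intervocalic voicing): /t/ is a voiceless stop between vowels /o/ and /i/, so it voices to [d]. /t/ is a voiceless stop between vowels /i/ and /o/, so it voices to [d]. /k/ is a voiceless stop between vowels /o/ and /a/, so it voices to [g]. /kofotitokairuar/ → kofodidogairuar.
Rule 2 (intervocalic spirantization): /d/ is a stop between vowels /o/ and /i/, so it spirantizes to the fricative [z]. /d/ is a stop between vowels /i/ and /o/, so it spirantizes to the fricative [z]. /kofodidogairuar/ → kofozizogairuar.
Rule 3 (pre-rhotic lowering): /i/ is a high vowel immediately before /r/, so it lowers to [e]. /kofozizogairuar/ → kofozizogaeruar.
Rule 4 (intervocalic voicing): /f/ is a voiceless obstruent between vowels /o/ and /o/, so it voices to [v]. /kofozizogaeruar/ → kovozizogaeruar.
Rule 5 (final a-epenthesis): the form ends in the consonant /r/, so [a] is inserted word-finally. /kovozizogaeruar/ → kovozizogaeruara.

kovozizogaeruara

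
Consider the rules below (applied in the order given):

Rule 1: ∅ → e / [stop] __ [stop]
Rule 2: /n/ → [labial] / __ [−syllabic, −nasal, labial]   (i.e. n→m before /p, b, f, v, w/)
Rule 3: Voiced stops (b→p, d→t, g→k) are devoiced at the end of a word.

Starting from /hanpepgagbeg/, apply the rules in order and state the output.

Rule 1 (stop-cluster e-epenthesis): /p/ and /g/ form a stop–stop cluster, so [e] is inserted between them. /g/ and /b/ form a stop–stop cluster, so [e] is inserted between them. /hanpepgagbeg/ → hanpepegagebeg.
Rule 2 (nasal place assimilation): /n/ precedes the labial consonant /p/, so it assimilates in place to [m]. /hanpepegagebeg/ → hampepegagebeg.
Rule 3 (final devoicing): /g/ is a voiced stop in word-final position, so it devoices to [k]. /hampepegagebeg/ → hampepegagebek.

hampepegagebek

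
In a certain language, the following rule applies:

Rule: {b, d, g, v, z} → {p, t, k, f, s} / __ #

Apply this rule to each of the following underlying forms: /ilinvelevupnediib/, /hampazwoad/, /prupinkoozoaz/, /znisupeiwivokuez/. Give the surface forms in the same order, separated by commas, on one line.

ilinvelevupnediip, hampazwoat, prupinkoozoas, znisupeiwivokues

/ilinvelevupnediib/: /b/ is a voiced obstruent in word-final position, so it devoices to [p]. → [ilinvelevupnediip].
/hampazwoad/: /d/ is a voiced obstruent in word-final position, so it devoices to [t]. → [hampazwoat].
/prupinkoozoaz/: /z/ is a voiced obstruent in word-final position, so it devoices to [s]. → [prupinkoozoas].
/znisupeiwivokuez/: /z/ is a voiced obstruent in word-final position, so it devoices to [s]. → [znisupeiwivokues].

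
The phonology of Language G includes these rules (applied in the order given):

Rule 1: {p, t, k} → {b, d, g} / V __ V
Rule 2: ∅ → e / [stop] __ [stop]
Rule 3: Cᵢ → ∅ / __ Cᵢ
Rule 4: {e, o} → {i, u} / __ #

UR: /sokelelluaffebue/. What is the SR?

Rule 1 (intervocalic voicing): /k/ is a voiceless stop between vowels /o/ and /e/, so it voices to [g]. /sokelelluaffebue/ → sogelelluaffebue.
Rule 2 (stop-cluster e-epenthesis): no segment meets the environment; /sogelelluaffebue/ is unchanged.
Rule 3 (degemination): /ll/ is a geminate; the first /l/ deletes. /ff/ is a geminate; the first /f/ deletes. /sogelelluaffebue/ → sogeleluafebue.
Rule 4 (final vowel raising): /e/ is a mid vowel in word-final position, so it raises to [i]. /sogeleluafebue/ → sogeleluafebui.

sogeleluafebui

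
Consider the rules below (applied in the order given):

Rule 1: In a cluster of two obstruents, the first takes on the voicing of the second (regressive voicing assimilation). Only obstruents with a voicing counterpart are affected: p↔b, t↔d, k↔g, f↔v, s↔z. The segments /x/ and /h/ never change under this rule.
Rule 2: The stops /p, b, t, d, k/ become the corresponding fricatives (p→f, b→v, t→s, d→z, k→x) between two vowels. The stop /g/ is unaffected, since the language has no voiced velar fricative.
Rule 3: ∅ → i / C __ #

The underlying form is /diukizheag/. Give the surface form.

Rule 1 (regressive voicing assimilation): /z/ precedes the voiceless obstruent /h/, so it devoices to [s] by assimilation. /diukizheag/ → diukisheag.
Rule 2 (intervocalic spirantization): /k/ is a stop between vowels /u/ and /i/, so it spirantizes to the fricative [x]. /diukisheag/ → diuxisheag.
Rule 3 (final i-epenthesis): the form ends in the consonant /g/, so [i] is inserted word-finally. /diuxisheag/ → diuxisheagi.

diuxisheagi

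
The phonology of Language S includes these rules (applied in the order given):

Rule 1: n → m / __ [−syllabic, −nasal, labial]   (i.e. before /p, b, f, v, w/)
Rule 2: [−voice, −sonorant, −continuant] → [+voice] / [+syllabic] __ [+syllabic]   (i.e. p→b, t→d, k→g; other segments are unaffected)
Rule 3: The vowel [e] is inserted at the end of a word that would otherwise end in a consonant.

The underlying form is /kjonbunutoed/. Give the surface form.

Rule 1 (nasal place assimilation): /n/ precedes the labial consonant /b/, so it assimilates in place to [m]. /kjonbunutoed/ → kjombunutoed.
Rule 2 (intervocalic voicing): /t/ is a voiceless stop between vowels /u/ and /o/, so it voices to [d]. /kjombunutoed/ → kjombunudoed.
Rule 3 (final e-epenthesis): the form ends in the consonant /d/, so [e] is inserted word-finally. /kjombunudoed/ → kjombunudoede.

kjombunudoede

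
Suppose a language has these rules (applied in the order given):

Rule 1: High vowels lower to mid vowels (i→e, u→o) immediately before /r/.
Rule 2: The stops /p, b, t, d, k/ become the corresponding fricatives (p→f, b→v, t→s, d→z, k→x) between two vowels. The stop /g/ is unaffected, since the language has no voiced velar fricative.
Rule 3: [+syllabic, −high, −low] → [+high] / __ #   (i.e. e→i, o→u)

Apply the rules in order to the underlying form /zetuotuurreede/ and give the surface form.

zesuosuorreezi

Rule 1 (pre-rhotic lowering): /u/ is a high vowel immediately before /r/, so it lowers to [o]. /zetuotuurreede/ → zetuotuorreede.
Rule 2 (intervocalic spirantization): /t/ is a stop between vowels /e/ and /u/, so it spirantizes to the fricative [s]. /t/ is a stop between vowels /o/ and /u/, so it spirantizes to the fricative [s]. /d/ is a stop between vowels /e/ and /e/, so it spirantizes to the fricative [z]. /zetuotuorreede/ → zesuosuorreeze.
Rule 3 (final vowel raising): /e/ is a mid vowel in word-final position, so it raises to [i]. /zesuosuorreeze/ → zesuosuorreezi.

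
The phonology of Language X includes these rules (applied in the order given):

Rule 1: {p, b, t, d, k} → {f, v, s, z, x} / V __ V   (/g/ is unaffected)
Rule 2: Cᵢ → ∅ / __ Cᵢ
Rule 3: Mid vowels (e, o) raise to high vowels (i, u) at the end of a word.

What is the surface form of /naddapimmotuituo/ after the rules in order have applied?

Rule 1 (intervocalic spirantization): /p/ is a stop between vowels /a/ and /i/, so it spirantizes to the fricative [f]. /t/ is a stop between vowels /o/ and /u/, so it spirantizes to the fricative [s]. /t/ is a stop between vowels /i/ and /u/, so it spirantizes to the fricative [s]. /naddapimmotuituo/ → naddafimmosuisuo.
Rule 2 (degemination): /dd/ is a geminate; the first /d/ deletes. /mm/ is a geminate; the first /m/ deletes. /naddafimmosuisuo/ → nadafimosuisuo.
Rule 3 (final vowel raising): /o/ is a mid vowel in word-final position, so it raises to [u]. /nadafimosuisuo/ → nadafimosuisuu.

nadafimosuisuu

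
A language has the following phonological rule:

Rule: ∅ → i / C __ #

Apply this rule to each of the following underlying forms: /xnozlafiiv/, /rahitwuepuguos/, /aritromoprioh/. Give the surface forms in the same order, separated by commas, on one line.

xnozlafiivi, rahitwuepuguosi, aritromopriohi

/xnozlafiiv/: the form ends in the consonant /v/, so [i] is inserted word-finally. → [xnozlafiivi].
/rahitwuepuguos/: the form ends in the consonant /s/, so [i] is inserted word-finally. → [rahitwuepuguosi].
/aritromoprioh/: the form ends in the consonant /h/, so [i] is inserted word-finally. → [aritromopriohi].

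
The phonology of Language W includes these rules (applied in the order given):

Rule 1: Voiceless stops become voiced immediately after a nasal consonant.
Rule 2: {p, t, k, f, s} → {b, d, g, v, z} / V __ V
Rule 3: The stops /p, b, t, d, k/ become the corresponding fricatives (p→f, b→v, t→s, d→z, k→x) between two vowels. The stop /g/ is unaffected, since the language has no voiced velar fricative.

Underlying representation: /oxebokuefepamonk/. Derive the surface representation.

oxevoguevevamong

Rule 1 (post-nasal voicing): /k/ is a voiceless stop immediately after the nasal /n/, so it voices to [g]. /oxebokuefepamonk/ → oxebokuefepamong.
Rule 2 (intervocalic voicing): /k/ is a voiceless obstruent between vowels /o/ and /u/, so it voices to [g]. /f/ is a voiceless obstruent between vowels /e/ and /e/, so it voices to [v]. /p/ is a voiceless obstruent between vowels /e/ and /a/, so it voices to [b]. /oxebokuefepamong/ → oxeboguevebamong.
Rule 3 (intervocalic spirantization): /b/ is a stop between vowels /e/ and /o/, so it spirantizes to the fricative [v]. /b/ is a stop between vowels /e/ and /a/, so it spirantizes to the fricative [v]. /oxeboguevebamong/ → oxevoguevevamong.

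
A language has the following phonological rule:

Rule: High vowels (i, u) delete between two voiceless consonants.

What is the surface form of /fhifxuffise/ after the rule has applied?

/i/ is a high vowel flanked by voiceless consonants /h/ and /f/, so it deletes.
/u/ is a high vowel flanked by voiceless consonants /x/ and /f/, so it deletes.
/i/ is a high vowel flanked by voiceless consonants /f/ and /s/, so it deletes.
Surface form: [fhfxffse].

fhfxffse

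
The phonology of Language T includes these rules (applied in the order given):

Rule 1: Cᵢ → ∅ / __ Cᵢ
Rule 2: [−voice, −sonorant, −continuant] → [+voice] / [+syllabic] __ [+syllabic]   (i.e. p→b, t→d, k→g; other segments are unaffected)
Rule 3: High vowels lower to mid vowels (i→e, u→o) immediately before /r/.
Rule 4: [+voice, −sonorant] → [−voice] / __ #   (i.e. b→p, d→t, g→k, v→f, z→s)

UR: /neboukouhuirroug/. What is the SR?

nebougouhuerouk

Rule 1 (degemination): /rr/ is a geminate; the first /r/ deletes. /neboukouhuirroug/ → neboukouhuiroug.
Rule 2 (intervocalic voicing): /k/ is a voiceless stop between vowels /u/ and /o/, so it voices to [g]. /neboukouhuiroug/ → nebougouhuiroug.
Rule 3 (pre-rhotic lowering): /i/ is a high vowel immediately before /r/, so it lowers to [e]. /nebougouhuiroug/ → nebougouhueroug.
Rule 4 (final devoicing): /g/ is a voiced obstruent in word-final position, so it devoices to [k]. /nebougouhueroug/ → nebougouhuerouk.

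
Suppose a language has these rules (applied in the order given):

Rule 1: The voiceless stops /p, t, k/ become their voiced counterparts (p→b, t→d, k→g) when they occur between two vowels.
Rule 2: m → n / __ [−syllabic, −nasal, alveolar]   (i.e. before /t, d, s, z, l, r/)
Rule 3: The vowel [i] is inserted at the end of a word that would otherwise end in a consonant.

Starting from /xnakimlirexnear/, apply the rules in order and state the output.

xnaginlirexneari

Rule 1 (intervocalic voicing): /k/ is a voiceless stop between vowels /a/ and /i/, so it voices to [g]. /xnakimlirexnear/ → xnagimlirexnear.
Rule 2 (nasal place assimilation): /m/ precedes the alveolar consonant /l/, so it assimilates in place to [n]. /xnagimlirexnear/ → xnaginlirexnear.
Rule 3 (final i-epenthesis): the form ends in the consonant /r/, so [i] is inserted word-finally. /xnaginlirexnear/ → xnaginlirexneari.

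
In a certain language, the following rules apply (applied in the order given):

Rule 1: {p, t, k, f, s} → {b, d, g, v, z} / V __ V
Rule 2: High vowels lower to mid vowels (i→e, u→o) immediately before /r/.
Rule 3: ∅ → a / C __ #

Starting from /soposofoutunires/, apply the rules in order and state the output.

Rule 1 (intervocalic voicing): /p/ is a voiceless obstruent between vowels /o/ and /o/, so it voices to [b]. /s/ is a voiceless obstruent between vowels /o/ and /o/, so it voices to [z]. /f/ is a voiceless obstruent between vowels /o/ and /o/, so it voices to [v]. /t/ is a voiceless obstruent between vowels /u/ and /u/, so it voices to [d]. /soposofoutunires/ → sobozovoudunires.
Rule 2 (pre-rhotic lowering): /i/ is a high vowel immediately before /r/, so it lowers to [e]. /sobozovoudunires/ → sobozovouduneres.
Rule 3 (final a-epenthesis): the form ends in the consonant /s/, so [a] is inserted word-finally. /sobozovouduneres/ → sobozovouduneresa.

sobozovouduneresa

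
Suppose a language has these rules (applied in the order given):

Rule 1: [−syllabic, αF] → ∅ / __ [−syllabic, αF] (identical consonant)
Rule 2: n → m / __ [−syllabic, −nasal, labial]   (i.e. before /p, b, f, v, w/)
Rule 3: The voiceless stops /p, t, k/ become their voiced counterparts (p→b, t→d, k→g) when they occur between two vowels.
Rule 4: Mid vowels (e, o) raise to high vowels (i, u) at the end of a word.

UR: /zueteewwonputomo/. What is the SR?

Rule 1 (degemination): /ww/ is a geminate; the first /w/ deletes. /zueteewwonputomo/ → zueteewonputomo.
Rule 2 (nasal place assimilation): /n/ precedes the labial consonant /p/, so it assimilates in place to [m]. /zueteewonputomo/ → zueteewomputomo.
Rule 3 (intervocalic voicing): /t/ is a voiceless stop between vowels /e/ and /e/, so it voices to [d]. /t/ is a voiceless stop between vowels /u/ and /o/, so it voices to [d]. /zueteewomputomo/ → zuedeewompudomo.
Rule 4 (final vowel raising): /o/ is a mid vowel in word-final position, so it raises to [u]. /zuedeewompudomo/ → zuedeewompudomu.

zuedeewompudomu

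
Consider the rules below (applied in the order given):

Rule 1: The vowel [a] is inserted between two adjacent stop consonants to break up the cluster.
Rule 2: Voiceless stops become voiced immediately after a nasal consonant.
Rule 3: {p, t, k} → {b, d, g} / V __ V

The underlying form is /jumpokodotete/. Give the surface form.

jumbogododede

Rule 1 (stop-cluster a-epenthesis): no segment meets the environment; /jumpokodotete/ is unchanged.
Rule 2 (post-nasal voicing): /p/ is a voiceless stop immediately after the nasal /m/, so it voices to [b]. /jumpokodotete/ → jumbokodotete.
Rule 3 (intervocalic voicing): /k/ is a voiceless stop between vowels /o/ and /o/, so it voices to [g]. /t/ is a voiceless stop between vowels /o/ and /e/, so it voices to [d]. /t/ is a voiceless stop between vowels /e/ and /e/, so it voices to [d]. /jumbokodotete/ → jumbogododede.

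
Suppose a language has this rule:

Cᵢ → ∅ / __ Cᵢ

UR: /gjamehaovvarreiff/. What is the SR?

/vv/ is a geminate; the first /v/ deletes.
/rr/ is a geminate; the first /r/ deletes.
/ff/ is a geminate; the first /f/ deletes.
The other instances of /g/, /j/, /m/, /h/, /v/, /r/, /f/ do not occur in the required environment and remain unchanged.
Surface form: [gjamehaovareif].

gjamehaovareif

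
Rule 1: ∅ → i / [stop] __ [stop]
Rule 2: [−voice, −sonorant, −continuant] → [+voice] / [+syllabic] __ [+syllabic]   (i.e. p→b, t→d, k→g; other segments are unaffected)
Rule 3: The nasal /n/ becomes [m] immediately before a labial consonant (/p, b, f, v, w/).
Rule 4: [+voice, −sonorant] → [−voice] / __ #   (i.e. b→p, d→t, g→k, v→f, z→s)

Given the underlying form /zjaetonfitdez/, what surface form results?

zjaedomfidides

Rule 1 (stop-cluster i-epenthesis): /t/ and /d/ form a stop–stop cluster, so [i] is inserted between them. /zjaetonfitdez/ → zjaetonfitidez.
Rule 2 (intervocalic voicing): /t/ is a voiceless stop between vowels /e/ and /o/, so it voices to [d]. /t/ is a voiceless stop between vowels /i/ and /i/, so it voices to [d]. /zjaetonfitidez/ → zjaedonfididez.
Rule 3 (nasal place assimilation): /n/ precedes the labial consonant /f/, so it assimilates in place to [m]. /zjaedonfididez/ → zjaedomfididez.
Rule 4 (final devoicing): /z/ is a voiced obstruent in word-final position, so it devoices to [s]. /zjaedomfididez/ → zjaedomfidides.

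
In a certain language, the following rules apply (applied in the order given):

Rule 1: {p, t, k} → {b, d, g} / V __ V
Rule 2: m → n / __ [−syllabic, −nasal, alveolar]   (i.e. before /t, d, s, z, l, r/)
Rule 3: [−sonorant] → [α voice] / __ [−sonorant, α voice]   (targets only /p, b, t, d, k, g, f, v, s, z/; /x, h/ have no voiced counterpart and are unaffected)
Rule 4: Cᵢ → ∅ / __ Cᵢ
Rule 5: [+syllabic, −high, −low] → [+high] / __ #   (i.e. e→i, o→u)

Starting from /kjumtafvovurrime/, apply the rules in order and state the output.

kjuntavovurimi

Rule 1 (intervocalic voicing): no segment meets the environment; /kjumtafvovurrime/ is unchanged.
Rule 2 (nasal place assimilation): /m/ precedes the alveolar consonant /t/, so it assimilates in place to [n]. /kjumtafvovurrime/ → kjuntafvovurrime.
Rule 3 (regressive voicing assimilation): /f/ precedes the voiced obstruent /v/, so it voices to [v] by assimilation. /kjuntafvovurrime/ → kjuntavvovurrime.
Rule 4 (degemination): /vv/ is a geminate; the first /v/ deletes. /rr/ is a geminate; the first /r/ deletes. /kjuntavvovurrime/ → kjuntavovurime.
Rule 5 (final vowel raising): /e/ is a mid vowel in word-final position, so it raises to [i]. /kjuntavovurime/ → kjuntavovurimi.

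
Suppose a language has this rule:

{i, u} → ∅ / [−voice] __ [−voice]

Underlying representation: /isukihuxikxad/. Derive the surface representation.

/u/ is a high vowel flanked by voiceless consonants /s/ and /k/, so it deletes.
/i/ is a high vowel flanked by voiceless consonants /k/ and /h/, so it deletes.
/u/ is a high vowel flanked by voiceless consonants /h/ and /x/, so it deletes.
/i/ is a high vowel flanked by voiceless consonants /x/ and /k/, so it deletes.
The other instance of /i/ does not occur in the required environment and remains unchanged.
Surface form: [iskhxkxad].

iskhxkxad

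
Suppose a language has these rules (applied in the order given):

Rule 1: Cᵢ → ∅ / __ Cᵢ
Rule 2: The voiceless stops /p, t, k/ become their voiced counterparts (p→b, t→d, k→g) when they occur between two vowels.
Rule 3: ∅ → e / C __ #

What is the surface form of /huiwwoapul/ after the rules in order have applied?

Rule 1 (degemination): /ww/ is a geminate; the first /w/ deletes. /huiwwoapul/ → huiwoapul.
Rule 2 (intervocalic voicing): /p/ is a voiceless stop between vowels /a/ and /u/, so it voices to [b]. /huiwoapul/ → huiwoabul.
Rule 3 (final e-epenthesis): the form ends in the consonant /l/, so [e] is inserted word-finally. /huiwoabul/ → huiwoabule.

huiwoabule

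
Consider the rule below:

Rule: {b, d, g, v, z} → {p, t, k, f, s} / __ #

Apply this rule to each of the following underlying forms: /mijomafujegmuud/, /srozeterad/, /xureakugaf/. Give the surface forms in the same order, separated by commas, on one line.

mijomafujegmuut, srozeterat, xureakugaf

/mijomafujegmuud/: /d/ is a voiced obstruent in word-final position, so it devoices to [t]. → [mijomafujegmuut].
/srozeterad/: /d/ is a voiced obstruent in word-final position, so it devoices to [t]. → [srozeterat].
/xureakugaf/: the rule's environment is not met; surfaces unchanged as [xureakugaf].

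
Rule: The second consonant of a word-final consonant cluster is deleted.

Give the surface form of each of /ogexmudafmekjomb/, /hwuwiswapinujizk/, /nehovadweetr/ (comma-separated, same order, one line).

ogexmudafmekjom, hwuwiswapinujiz, nehovadweet

/ogexmudafmekjomb/: /b/ is the second consonant of a word-final cluster /mb/, so it deletes. → [ogexmudafmekjom].
/hwuwiswapinujizk/: /k/ is the second consonant of a word-final cluster /zk/, so it deletes. → [hwuwiswapinujiz].
/nehovadweetr/: /r/ is the second consonant of a word-final cluster /tr/, so it deletes. → [nehovadweet].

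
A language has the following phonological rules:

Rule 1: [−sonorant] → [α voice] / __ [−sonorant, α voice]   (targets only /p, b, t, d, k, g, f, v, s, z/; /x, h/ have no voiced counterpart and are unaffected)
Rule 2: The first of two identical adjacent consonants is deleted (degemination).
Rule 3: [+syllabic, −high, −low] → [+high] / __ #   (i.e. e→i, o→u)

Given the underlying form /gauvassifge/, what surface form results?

gauvasivgi

Rule 1 (regressive voicing assimilation): /f/ precedes the voiced obstruent /g/, so it voices to [v] by assimilation. /gauvassifge/ → gauvassivge.
Rule 2 (degemination): /ss/ is a geminate; the first /s/ deletes. /gauvassivge/ → gauvasivge.
Rule 3 (final vowel raising): /e/ is a mid vowel in word-final position, so it raises to [i]. /gauvasivge/ → gauvasivgi.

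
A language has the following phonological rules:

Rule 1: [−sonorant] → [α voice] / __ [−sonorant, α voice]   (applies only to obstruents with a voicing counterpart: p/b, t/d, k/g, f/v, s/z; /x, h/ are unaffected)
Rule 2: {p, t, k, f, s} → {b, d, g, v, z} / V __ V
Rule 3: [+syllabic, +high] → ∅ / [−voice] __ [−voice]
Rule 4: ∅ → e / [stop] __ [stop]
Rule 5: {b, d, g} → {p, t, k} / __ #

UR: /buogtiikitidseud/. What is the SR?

Rule 1 (regressive voicing assimilation): /g/ precedes the voiceless obstruent /t/, so it devoices to [k] by assimilation. /d/ precedes the voiceless obstruent /s/, so it devoices to [t] by assimilation. /buogtiikitidseud/ → buoktiikititseud.
Rule 2 (intervocalic voicing): /k/ is a voiceless obstruent between vowels /i/ and /i/, so it voices to [g]. /t/ is a voiceless obstruent between vowels /i/ and /i/, so it voices to [d]. /buoktiikititseud/ → buoktiigiditseud.
Rule 3 (high vowel syncope): no segment meets the environment; /buoktiigiditseud/ is unchanged.
Rule 4 (stop-cluster e-epenthesis): /k/ and /t/ form a stop–stop cluster, so [e] is inserted between them. /buoktiigiditseud/ → buoketiigiditseud.
Rule 5 (final devoicing): /d/ is a voiced stop in word-final position, so it devoices to [t]. /buoketiigiditseud/ → buoketiigiditseut.

buoketiigiditseut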